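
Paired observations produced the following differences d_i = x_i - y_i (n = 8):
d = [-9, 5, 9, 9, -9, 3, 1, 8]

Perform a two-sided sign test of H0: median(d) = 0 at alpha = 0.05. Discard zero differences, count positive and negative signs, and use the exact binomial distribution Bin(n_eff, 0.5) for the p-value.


Step 1: Discard zero differences. Original n = 8; n_eff = number of nonzero differences = 8.
Nonzero differences (with sign): -9, +5, +9, +9, -9, +3, +1, +8
Step 2: Count signs: positive = 6, negative = 2.
Step 3: Under H0: P(positive) = 0.5, so the number of positives S ~ Bin(8, 0.5).
Step 4: Two-sided exact p-value = sum of Bin(8,0.5) probabilities at or below the observed probability = 0.289062.
Step 5: alpha = 0.05. fail to reject H0.

n_eff = 8, pos = 6, neg = 2, p = 0.289062, fail to reject H0.


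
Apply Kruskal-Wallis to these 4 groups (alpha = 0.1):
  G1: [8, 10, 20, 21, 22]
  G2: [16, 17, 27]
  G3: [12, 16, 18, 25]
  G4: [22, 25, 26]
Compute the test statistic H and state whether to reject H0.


Step 1: Combine all N = 15 observations and assign midranks.
sorted (value, group, rank): (8,G1,1), (10,G1,2), (12,G3,3), (16,G2,4.5), (16,G3,4.5), (17,G2,6), (18,G3,7), (20,G1,8), (21,G1,9), (22,G1,10.5), (22,G4,10.5), (25,G3,12.5), (25,G4,12.5), (26,G4,14), (27,G2,15)
Step 2: Sum ranks within each group.
R_1 = 30.5 (n_1 = 5)
R_2 = 25.5 (n_2 = 3)
R_3 = 27 (n_3 = 4)
R_4 = 37 (n_4 = 3)
Step 3: H = 12/(N(N+1)) * sum(R_i^2/n_i) - 3(N+1)
     = 12/(15*16) * (30.5^2/5 + 25.5^2/3 + 27^2/4 + 37^2/3) - 3*16
     = 0.050000 * 1041.38 - 48
     = 4.069167.
Step 4: Ties present; correction factor C = 1 - 18/(15^3 - 15) = 0.994643. Corrected H = 4.069167 / 0.994643 = 4.091083.
Step 5: Under H0, H ~ chi^2(3); p-value = 0.251795.
Step 6: alpha = 0.1. fail to reject H0.

H = 4.0911, df = 3, p = 0.251795, fail to reject H0.


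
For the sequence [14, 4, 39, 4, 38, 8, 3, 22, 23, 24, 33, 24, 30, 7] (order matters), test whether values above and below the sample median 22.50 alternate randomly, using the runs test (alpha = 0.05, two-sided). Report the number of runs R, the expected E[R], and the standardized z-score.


Step 1: Compute median = 22.50; label A = above, B = below.
Labels in order: BBABABBBAAAAAB  (n_A = 7, n_B = 7)
Step 2: Count runs R = 7.
Step 3: Under H0 (random ordering), E[R] = 2*n_A*n_B/(n_A+n_B) + 1 = 2*7*7/14 + 1 = 8.0000.
        Var[R] = 2*n_A*n_B*(2*n_A*n_B - n_A - n_B) / ((n_A+n_B)^2 * (n_A+n_B-1)) = 8232/2548 = 3.2308.
        SD[R] = 1.7974.
Step 4: Continuity-corrected z = (R + 0.5 - E[R]) / SD[R] = (7 + 0.5 - 8.0000) / 1.7974 = -0.2782.
Step 5: Two-sided p-value via normal approximation = 2*(1 - Phi(|z|)) = 0.780879.
Step 6: alpha = 0.05. fail to reject H0.

R = 7, z = -0.2782, p = 0.780879, fail to reject H0.


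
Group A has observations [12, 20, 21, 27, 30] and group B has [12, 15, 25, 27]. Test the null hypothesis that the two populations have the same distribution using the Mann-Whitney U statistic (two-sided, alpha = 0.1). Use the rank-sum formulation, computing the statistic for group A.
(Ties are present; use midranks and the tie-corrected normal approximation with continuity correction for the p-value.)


Step 1: Combine and sort all 9 observations; assign midranks.
sorted (value, group): (12,X), (12,Y), (15,Y), (20,X), (21,X), (25,Y), (27,X), (27,Y), (30,X)
ranks: 12->1.5, 12->1.5, 15->3, 20->4, 21->5, 25->6, 27->7.5, 27->7.5, 30->9
Step 2: Rank sum for X: R1 = 1.5 + 4 + 5 + 7.5 + 9 = 27.
Step 3: U_X = R1 - n1(n1+1)/2 = 27 - 5*6/2 = 27 - 15 = 12.
       U_Y = n1*n2 - U_X = 20 - 12 = 8.
Step 4: Ties are present, so use the tie-corrected normal approximation (with continuity correction) for the p-value.
Step 5: p-value = 0.710992; compare to alpha = 0.1. fail to reject H0.

U_X = 12, p = 0.710992, fail to reject H0 at alpha = 0.1.


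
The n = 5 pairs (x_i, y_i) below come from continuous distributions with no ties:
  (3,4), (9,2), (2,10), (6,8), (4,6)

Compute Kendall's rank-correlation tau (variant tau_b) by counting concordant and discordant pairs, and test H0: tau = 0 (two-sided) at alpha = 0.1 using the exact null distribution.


Step 1: Enumerate the 10 unordered pairs (i,j) with i<j and classify each by sign(x_j-x_i) * sign(y_j-y_i).
  (1,2):dx=+6,dy=-2->D; (1,3):dx=-1,dy=+6->D; (1,4):dx=+3,dy=+4->C; (1,5):dx=+1,dy=+2->C
  (2,3):dx=-7,dy=+8->D; (2,4):dx=-3,dy=+6->D; (2,5):dx=-5,dy=+4->D; (3,4):dx=+4,dy=-2->D
  (3,5):dx=+2,dy=-4->D; (4,5):dx=-2,dy=-2->C
Step 2: C = 3, D = 7, total pairs = 10.
Step 3: tau = (C - D)/(n(n-1)/2) = (3 - 7)/10 = -0.400000.
Step 4: Exact two-sided p-value (enumerate n! = 120 permutations of y under H0): p = 0.483333.
Step 5: alpha = 0.1. fail to reject H0.

tau_b = -0.4000 (C=3, D=7), p = 0.483333, fail to reject H0.


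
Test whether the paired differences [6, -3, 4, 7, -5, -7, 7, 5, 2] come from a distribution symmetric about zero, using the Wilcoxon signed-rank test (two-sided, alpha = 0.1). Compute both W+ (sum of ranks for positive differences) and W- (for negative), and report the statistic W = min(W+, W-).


Step 1: Drop any zero differences (none here) and take |d_i|.
|d| = [6, 3, 4, 7, 5, 7, 7, 5, 2]
Step 2: Midrank |d_i| (ties get averaged ranks).
ranks: |6|->6, |3|->2, |4|->3, |7|->8, |5|->4.5, |7|->8, |7|->8, |5|->4.5, |2|->1
Step 3: Attach original signs; sum ranks with positive sign and with negative sign.
W+ = 6 + 3 + 8 + 8 + 4.5 + 1 = 30.5
W- = 2 + 4.5 + 8 = 14.5
(Check: W+ + W- = 45 should equal n(n+1)/2 = 45.)
Step 4: Test statistic W = min(W+, W-) = 14.5.
Step 5: Ties in |d|, so use the tie-corrected normal approximation.
        E[W] = n(n+1)/4 = 9*10/4 = 22.5.
        Tie groups: |d|=5 (t=2), |d|=7 (t=3); sum(t^3 - t) = 30.
        Var[W] = n(n+1)(2n+1)/24 - sum(t^3-t)/48 = 1710/24 - 30/48 = 70.625.
        z = (W - E[W]) / sqrt(Var[W]) = (14.5 - 22.5) / 8.4039 = -0.9519.
        Two-sided p = 2*Phi(z) = 0.341126.
Step 6: alpha = 0.1. fail to reject H0.

W+ = 30.5, W- = 14.5, W = min = 14.5, p = 0.341126, fail to reject H0.


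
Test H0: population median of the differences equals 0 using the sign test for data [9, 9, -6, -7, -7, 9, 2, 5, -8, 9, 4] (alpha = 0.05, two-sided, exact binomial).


Step 1: Discard zero differences. Original n = 11; n_eff = number of nonzero differences = 11.
Nonzero differences (with sign): +9, +9, -6, -7, -7, +9, +2, +5, -8, +9, +4
Step 2: Count signs: positive = 7, negative = 4.
Step 3: Under H0: P(positive) = 0.5, so the number of positives S ~ Bin(11, 0.5).
Step 4: Two-sided exact p-value = sum of Bin(11,0.5) probabilities at or below the observed probability = 0.548828.
Step 5: alpha = 0.05. fail to reject H0.

n_eff = 11, pos = 7, neg = 4, p = 0.548828, fail to reject H0.


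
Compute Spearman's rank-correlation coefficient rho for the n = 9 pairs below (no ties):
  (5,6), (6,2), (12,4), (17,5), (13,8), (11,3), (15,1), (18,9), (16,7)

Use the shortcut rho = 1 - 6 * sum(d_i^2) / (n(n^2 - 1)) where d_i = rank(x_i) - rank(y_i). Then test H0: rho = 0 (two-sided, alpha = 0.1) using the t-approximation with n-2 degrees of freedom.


Step 1: Rank x and y separately (midranks; no ties here).
rank(x): 5->1, 6->2, 12->4, 17->8, 13->5, 11->3, 15->6, 18->9, 16->7
rank(y): 6->6, 2->2, 4->4, 5->5, 8->8, 3->3, 1->1, 9->9, 7->7
Step 2: d_i = R_x(i) - R_y(i); compute d_i^2.
  (1-6)^2=25, (2-2)^2=0, (4-4)^2=0, (8-5)^2=9, (5-8)^2=9, (3-3)^2=0, (6-1)^2=25, (9-9)^2=0, (7-7)^2=0
sum(d^2) = 68.
Step 3: rho = 1 - 6*68 / (9*(9^2 - 1)) = 1 - 408/720 = 0.433333.
Step 4: Under H0, t = rho * sqrt((n-2)/(1-rho^2)) = 1.2721 ~ t(7).
Step 5: Two-sided p-value from the t-distribution with 7 df = 0.243952.
Step 6: alpha = 0.1. fail to reject H0.

rho = 0.4333, p = 0.243952, fail to reject H0 at alpha = 0.1.


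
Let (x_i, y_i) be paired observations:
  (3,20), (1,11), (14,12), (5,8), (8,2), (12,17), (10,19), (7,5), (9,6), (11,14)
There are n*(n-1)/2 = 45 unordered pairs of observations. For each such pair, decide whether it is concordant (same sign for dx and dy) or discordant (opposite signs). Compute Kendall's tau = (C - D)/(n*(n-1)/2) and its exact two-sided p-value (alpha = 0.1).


Step 1: Enumerate the 45 unordered pairs (i,j) with i<j and classify each by sign(x_j-x_i) * sign(y_j-y_i).
  (1,2):dx=-2,dy=-9->C; (1,3):dx=+11,dy=-8->D; (1,4):dx=+2,dy=-12->D; (1,5):dx=+5,dy=-18->D
  (1,6):dx=+9,dy=-3->D; (1,7):dx=+7,dy=-1->D; (1,8):dx=+4,dy=-15->D; (1,9):dx=+6,dy=-14->D
  (1,10):dx=+8,dy=-6->D; (2,3):dx=+13,dy=+1->C; (2,4):dx=+4,dy=-3->D; (2,5):dx=+7,dy=-9->D
  (2,6):dx=+11,dy=+6->C; (2,7):dx=+9,dy=+8->C; (2,8):dx=+6,dy=-6->D; (2,9):dx=+8,dy=-5->D
  (2,10):dx=+10,dy=+3->C; (3,4):dx=-9,dy=-4->C; (3,5):dx=-6,dy=-10->C; (3,6):dx=-2,dy=+5->D
  (3,7):dx=-4,dy=+7->D; (3,8):dx=-7,dy=-7->C; (3,9):dx=-5,dy=-6->C; (3,10):dx=-3,dy=+2->D
  (4,5):dx=+3,dy=-6->D; (4,6):dx=+7,dy=+9->C; (4,7):dx=+5,dy=+11->C; (4,8):dx=+2,dy=-3->D
  (4,9):dx=+4,dy=-2->D; (4,10):dx=+6,dy=+6->C; (5,6):dx=+4,dy=+15->C; (5,7):dx=+2,dy=+17->C
  (5,8):dx=-1,dy=+3->D; (5,9):dx=+1,dy=+4->C; (5,10):dx=+3,dy=+12->C; (6,7):dx=-2,dy=+2->D
  (6,8):dx=-5,dy=-12->C; (6,9):dx=-3,dy=-11->C; (6,10):dx=-1,dy=-3->C; (7,8):dx=-3,dy=-14->C
  (7,9):dx=-1,dy=-13->C; (7,10):dx=+1,dy=-5->D; (8,9):dx=+2,dy=+1->C; (8,10):dx=+4,dy=+9->C
  (9,10):dx=+2,dy=+8->C
Step 2: C = 24, D = 21, total pairs = 45.
Step 3: tau = (C - D)/(n(n-1)/2) = (24 - 21)/45 = 0.066667.
Step 4: Exact two-sided p-value (enumerate n! = 3628800 permutations of y under H0): p = 0.861801.
Step 5: alpha = 0.1. fail to reject H0.

tau_b = 0.0667 (C=24, D=21), p = 0.861801, fail to reject H0.


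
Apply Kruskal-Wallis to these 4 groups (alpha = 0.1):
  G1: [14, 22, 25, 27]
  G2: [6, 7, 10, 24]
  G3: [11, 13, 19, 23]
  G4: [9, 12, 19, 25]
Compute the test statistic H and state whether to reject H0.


Step 1: Combine all N = 16 observations and assign midranks.
sorted (value, group, rank): (6,G2,1), (7,G2,2), (9,G4,3), (10,G2,4), (11,G3,5), (12,G4,6), (13,G3,7), (14,G1,8), (19,G3,9.5), (19,G4,9.5), (22,G1,11), (23,G3,12), (24,G2,13), (25,G1,14.5), (25,G4,14.5), (27,G1,16)
Step 2: Sum ranks within each group.
R_1 = 49.5 (n_1 = 4)
R_2 = 20 (n_2 = 4)
R_3 = 33.5 (n_3 = 4)
R_4 = 33 (n_4 = 4)
Step 3: H = 12/(N(N+1)) * sum(R_i^2/n_i) - 3(N+1)
     = 12/(16*17) * (49.5^2/4 + 20^2/4 + 33.5^2/4 + 33^2/4) - 3*17
     = 0.044118 * 1265.38 - 51
     = 4.825368.
Step 4: Ties present; correction factor C = 1 - 12/(16^3 - 16) = 0.997059. Corrected H = 4.825368 / 0.997059 = 4.839602.
Step 5: Under H0, H ~ chi^2(3); p-value = 0.183926.
Step 6: alpha = 0.1. fail to reject H0.

H = 4.8396, df = 3, p = 0.183926, fail to reject H0.


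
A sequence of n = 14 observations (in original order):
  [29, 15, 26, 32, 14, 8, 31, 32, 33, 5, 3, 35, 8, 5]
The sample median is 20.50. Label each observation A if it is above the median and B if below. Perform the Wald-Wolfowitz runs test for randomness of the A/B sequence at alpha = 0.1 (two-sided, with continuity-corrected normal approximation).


Step 1: Compute median = 20.50; label A = above, B = below.
Labels in order: ABAABBAAABBABB  (n_A = 7, n_B = 7)
Step 2: Count runs R = 8.
Step 3: Under H0 (random ordering), E[R] = 2*n_A*n_B/(n_A+n_B) + 1 = 2*7*7/14 + 1 = 8.0000.
        Var[R] = 2*n_A*n_B*(2*n_A*n_B - n_A - n_B) / ((n_A+n_B)^2 * (n_A+n_B-1)) = 8232/2548 = 3.2308.
        SD[R] = 1.7974.
Step 4: R = E[R], so z = 0 with no continuity correction.
Step 5: Two-sided p-value via normal approximation = 2*(1 - Phi(|z|)) = 1.000000.
Step 6: alpha = 0.1. fail to reject H0.

R = 8, z = 0.0000, p = 1.000000, fail to reject H0.


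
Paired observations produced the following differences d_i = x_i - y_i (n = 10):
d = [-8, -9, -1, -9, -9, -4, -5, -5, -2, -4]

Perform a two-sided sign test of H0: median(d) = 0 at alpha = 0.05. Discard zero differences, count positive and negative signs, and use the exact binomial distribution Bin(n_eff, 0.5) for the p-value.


Step 1: Discard zero differences. Original n = 10; n_eff = number of nonzero differences = 10.
Nonzero differences (with sign): -8, -9, -1, -9, -9, -4, -5, -5, -2, -4
Step 2: Count signs: positive = 0, negative = 10.
Step 3: Under H0: P(positive) = 0.5, so the number of positives S ~ Bin(10, 0.5).
Step 4: Two-sided exact p-value = sum of Bin(10,0.5) probabilities at or below the observed probability = 0.001953.
Step 5: alpha = 0.05. reject H0.

n_eff = 10, pos = 0, neg = 10, p = 0.001953, reject H0.


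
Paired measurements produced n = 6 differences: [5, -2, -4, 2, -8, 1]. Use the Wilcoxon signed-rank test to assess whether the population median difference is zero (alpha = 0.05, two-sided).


Step 1: Drop any zero differences (none here) and take |d_i|.
|d| = [5, 2, 4, 2, 8, 1]
Step 2: Midrank |d_i| (ties get averaged ranks).
ranks: |5|->5, |2|->2.5, |4|->4, |2|->2.5, |8|->6, |1|->1
Step 3: Attach original signs; sum ranks with positive sign and with negative sign.
W+ = 5 + 2.5 + 1 = 8.5
W- = 2.5 + 4 + 6 = 12.5
(Check: W+ + W- = 21 should equal n(n+1)/2 = 21.)
Step 4: Test statistic W = min(W+, W-) = 8.5.
Step 5: Ties in |d|, so use the tie-corrected normal approximation.
        E[W] = n(n+1)/4 = 6*7/4 = 10.5.
        Tie groups: |d|=2 (t=2); sum(t^3 - t) = 6.
        Var[W] = n(n+1)(2n+1)/24 - sum(t^3-t)/48 = 546/24 - 6/48 = 22.625.
        z = (W - E[W]) / sqrt(Var[W]) = (8.5 - 10.5) / 4.7566 = -0.4205.
        Two-sided p = 2*Phi(z) = 0.674142.
Step 6: alpha = 0.05. fail to reject H0.

W+ = 8.5, W- = 12.5, W = min = 8.5, p = 0.674142, fail to reject H0.


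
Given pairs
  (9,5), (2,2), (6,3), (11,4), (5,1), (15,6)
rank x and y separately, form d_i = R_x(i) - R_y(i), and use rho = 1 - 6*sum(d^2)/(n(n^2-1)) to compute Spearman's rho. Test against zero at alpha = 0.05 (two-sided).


Step 1: Rank x and y separately (midranks; no ties here).
rank(x): 9->4, 2->1, 6->3, 11->5, 5->2, 15->6
rank(y): 5->5, 2->2, 3->3, 4->4, 1->1, 6->6
Step 2: d_i = R_x(i) - R_y(i); compute d_i^2.
  (4-5)^2=1, (1-2)^2=1, (3-3)^2=0, (5-4)^2=1, (2-1)^2=1, (6-6)^2=0
sum(d^2) = 4.
Step 3: rho = 1 - 6*4 / (6*(6^2 - 1)) = 1 - 24/210 = 0.885714.
Step 4: Under H0, t = rho * sqrt((n-2)/(1-rho^2)) = 3.8158 ~ t(4).
Step 5: Two-sided p-value from the t-distribution with 4 df = 0.018845.
Step 6: alpha = 0.05. reject H0.

rho = 0.8857, p = 0.018845, reject H0 at alpha = 0.05.


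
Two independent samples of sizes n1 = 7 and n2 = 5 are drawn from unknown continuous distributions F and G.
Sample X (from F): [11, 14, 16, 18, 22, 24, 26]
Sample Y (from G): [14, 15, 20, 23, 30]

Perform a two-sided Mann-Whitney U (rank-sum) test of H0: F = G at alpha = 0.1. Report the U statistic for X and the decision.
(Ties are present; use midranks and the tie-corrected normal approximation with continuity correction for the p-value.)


Step 1: Combine and sort all 12 observations; assign midranks.
sorted (value, group): (11,X), (14,X), (14,Y), (15,Y), (16,X), (18,X), (20,Y), (22,X), (23,Y), (24,X), (26,X), (30,Y)
ranks: 11->1, 14->2.5, 14->2.5, 15->4, 16->5, 18->6, 20->7, 22->8, 23->9, 24->10, 26->11, 30->12
Step 2: Rank sum for X: R1 = 1 + 2.5 + 5 + 6 + 8 + 10 + 11 = 43.5.
Step 3: U_X = R1 - n1(n1+1)/2 = 43.5 - 7*8/2 = 43.5 - 28 = 15.5.
       U_Y = n1*n2 - U_X = 35 - 15.5 = 19.5.
Step 4: Ties are present, so use the tie-corrected normal approximation (with continuity correction) for the p-value.
Step 5: p-value = 0.807210; compare to alpha = 0.1. fail to reject H0.

U_X = 15.5, p = 0.807210, fail to reject H0 at alpha = 0.1.


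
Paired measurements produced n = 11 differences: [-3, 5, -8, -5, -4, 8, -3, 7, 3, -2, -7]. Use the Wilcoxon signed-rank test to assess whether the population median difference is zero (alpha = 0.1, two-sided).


Step 1: Drop any zero differences (none here) and take |d_i|.
|d| = [3, 5, 8, 5, 4, 8, 3, 7, 3, 2, 7]
Step 2: Midrank |d_i| (ties get averaged ranks).
ranks: |3|->3, |5|->6.5, |8|->10.5, |5|->6.5, |4|->5, |8|->10.5, |3|->3, |7|->8.5, |3|->3, |2|->1, |7|->8.5
Step 3: Attach original signs; sum ranks with positive sign and with negative sign.
W+ = 6.5 + 10.5 + 8.5 + 3 = 28.5
W- = 3 + 10.5 + 6.5 + 5 + 3 + 1 + 8.5 = 37.5
(Check: W+ + W- = 66 should equal n(n+1)/2 = 66.)
Step 4: Test statistic W = min(W+, W-) = 28.5.
Step 5: Ties in |d|, so use the tie-corrected normal approximation.
        E[W] = n(n+1)/4 = 11*12/4 = 33.
        Tie groups: |d|=3 (t=3), |d|=5 (t=2), |d|=7 (t=2), |d|=8 (t=2); sum(t^3 - t) = 42.
        Var[W] = n(n+1)(2n+1)/24 - sum(t^3-t)/48 = 3036/24 - 42/48 = 125.625.
        z = (W - E[W]) / sqrt(Var[W]) = (28.5 - 33) / 11.2083 = -0.4015.
        Two-sided p = 2*Phi(z) = 0.688060.
Step 6: alpha = 0.1. fail to reject H0.

W+ = 28.5, W- = 37.5, W = min = 28.5, p = 0.688060, fail to reject H0.


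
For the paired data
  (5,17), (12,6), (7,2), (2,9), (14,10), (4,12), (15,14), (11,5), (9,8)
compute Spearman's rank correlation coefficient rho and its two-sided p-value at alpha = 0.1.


Step 1: Rank x and y separately (midranks; no ties here).
rank(x): 5->3, 12->7, 7->4, 2->1, 14->8, 4->2, 15->9, 11->6, 9->5
rank(y): 17->9, 6->3, 2->1, 9->5, 10->6, 12->7, 14->8, 5->2, 8->4
Step 2: d_i = R_x(i) - R_y(i); compute d_i^2.
  (3-9)^2=36, (7-3)^2=16, (4-1)^2=9, (1-5)^2=16, (8-6)^2=4, (2-7)^2=25, (9-8)^2=1, (6-2)^2=16, (5-4)^2=1
sum(d^2) = 124.
Step 3: rho = 1 - 6*124 / (9*(9^2 - 1)) = 1 - 744/720 = -0.033333.
Step 4: Under H0, t = rho * sqrt((n-2)/(1-rho^2)) = -0.0882 ~ t(7).
Step 5: Two-sided p-value from the t-distribution with 7 df = 0.932157.
Step 6: alpha = 0.1. fail to reject H0.

rho = -0.0333, p = 0.932157, fail to reject H0 at alpha = 0.1.


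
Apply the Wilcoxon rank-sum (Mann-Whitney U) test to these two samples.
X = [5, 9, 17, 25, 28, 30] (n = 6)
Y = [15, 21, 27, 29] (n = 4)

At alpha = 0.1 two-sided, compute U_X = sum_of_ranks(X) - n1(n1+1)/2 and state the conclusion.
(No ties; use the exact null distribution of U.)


Step 1: Combine and sort all 10 observations; assign midranks.
sorted (value, group): (5,X), (9,X), (15,Y), (17,X), (21,Y), (25,X), (27,Y), (28,X), (29,Y), (30,X)
ranks: 5->1, 9->2, 15->3, 17->4, 21->5, 25->6, 27->7, 28->8, 29->9, 30->10
Step 2: Rank sum for X: R1 = 1 + 2 + 4 + 6 + 8 + 10 = 31.
Step 3: U_X = R1 - n1(n1+1)/2 = 31 - 6*7/2 = 31 - 21 = 10.
       U_Y = n1*n2 - U_X = 24 - 10 = 14.
Step 4: No ties, so the exact null distribution of U (based on enumerating the C(10,6) = 210 equally likely rank assignments) gives the two-sided p-value.
Step 5: p-value = 0.761905; compare to alpha = 0.1. fail to reject H0.

U_X = 10, p = 0.761905, fail to reject H0 at alpha = 0.1.


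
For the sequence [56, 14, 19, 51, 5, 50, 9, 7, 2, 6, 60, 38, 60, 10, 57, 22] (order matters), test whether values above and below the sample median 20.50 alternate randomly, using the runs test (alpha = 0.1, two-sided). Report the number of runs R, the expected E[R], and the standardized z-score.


Step 1: Compute median = 20.50; label A = above, B = below.
Labels in order: ABBABABBBBAAABAA  (n_A = 8, n_B = 8)
Step 2: Count runs R = 9.
Step 3: Under H0 (random ordering), E[R] = 2*n_A*n_B/(n_A+n_B) + 1 = 2*8*8/16 + 1 = 9.0000.
        Var[R] = 2*n_A*n_B*(2*n_A*n_B - n_A - n_B) / ((n_A+n_B)^2 * (n_A+n_B-1)) = 14336/3840 = 3.7333.
        SD[R] = 1.9322.
Step 4: R = E[R], so z = 0 with no continuity correction.
Step 5: Two-sided p-value via normal approximation = 2*(1 - Phi(|z|)) = 1.000000.
Step 6: alpha = 0.1. fail to reject H0.

R = 9, z = 0.0000, p = 1.000000, fail to reject H0.


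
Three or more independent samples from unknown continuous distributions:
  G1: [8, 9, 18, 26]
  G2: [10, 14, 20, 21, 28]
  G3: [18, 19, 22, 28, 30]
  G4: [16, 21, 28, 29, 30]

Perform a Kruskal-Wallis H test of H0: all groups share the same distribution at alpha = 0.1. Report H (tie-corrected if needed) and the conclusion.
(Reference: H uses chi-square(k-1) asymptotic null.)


Step 1: Combine all N = 19 observations and assign midranks.
sorted (value, group, rank): (8,G1,1), (9,G1,2), (10,G2,3), (14,G2,4), (16,G4,5), (18,G1,6.5), (18,G3,6.5), (19,G3,8), (20,G2,9), (21,G2,10.5), (21,G4,10.5), (22,G3,12), (26,G1,13), (28,G2,15), (28,G3,15), (28,G4,15), (29,G4,17), (30,G3,18.5), (30,G4,18.5)
Step 2: Sum ranks within each group.
R_1 = 22.5 (n_1 = 4)
R_2 = 41.5 (n_2 = 5)
R_3 = 60 (n_3 = 5)
R_4 = 66 (n_4 = 5)
Step 3: H = 12/(N(N+1)) * sum(R_i^2/n_i) - 3(N+1)
     = 12/(19*20) * (22.5^2/4 + 41.5^2/5 + 60^2/5 + 66^2/5) - 3*20
     = 0.031579 * 2062.21 - 60
     = 5.122500.
Step 4: Ties present; correction factor C = 1 - 42/(19^3 - 19) = 0.993860. Corrected H = 5.122500 / 0.993860 = 5.154148.
Step 5: Under H0, H ~ chi^2(3); p-value = 0.160851.
Step 6: alpha = 0.1. fail to reject H0.

H = 5.1541, df = 3, p = 0.160851, fail to reject H0.


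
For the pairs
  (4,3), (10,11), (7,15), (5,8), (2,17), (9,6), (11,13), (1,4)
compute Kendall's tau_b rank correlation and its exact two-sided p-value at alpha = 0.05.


Step 1: Enumerate the 28 unordered pairs (i,j) with i<j and classify each by sign(x_j-x_i) * sign(y_j-y_i).
  (1,2):dx=+6,dy=+8->C; (1,3):dx=+3,dy=+12->C; (1,4):dx=+1,dy=+5->C; (1,5):dx=-2,dy=+14->D
  (1,6):dx=+5,dy=+3->C; (1,7):dx=+7,dy=+10->C; (1,8):dx=-3,dy=+1->D; (2,3):dx=-3,dy=+4->D
  (2,4):dx=-5,dy=-3->C; (2,5):dx=-8,dy=+6->D; (2,6):dx=-1,dy=-5->C; (2,7):dx=+1,dy=+2->C
  (2,8):dx=-9,dy=-7->C; (3,4):dx=-2,dy=-7->C; (3,5):dx=-5,dy=+2->D; (3,6):dx=+2,dy=-9->D
  (3,7):dx=+4,dy=-2->D; (3,8):dx=-6,dy=-11->C; (4,5):dx=-3,dy=+9->D; (4,6):dx=+4,dy=-2->D
  (4,7):dx=+6,dy=+5->C; (4,8):dx=-4,dy=-4->C; (5,6):dx=+7,dy=-11->D; (5,7):dx=+9,dy=-4->D
  (5,8):dx=-1,dy=-13->C; (6,7):dx=+2,dy=+7->C; (6,8):dx=-8,dy=-2->C; (7,8):dx=-10,dy=-9->C
Step 2: C = 17, D = 11, total pairs = 28.
Step 3: tau = (C - D)/(n(n-1)/2) = (17 - 11)/28 = 0.214286.
Step 4: Exact two-sided p-value (enumerate n! = 40320 permutations of y under H0): p = 0.548413.
Step 5: alpha = 0.05. fail to reject H0.

tau_b = 0.2143 (C=17, D=11), p = 0.548413, fail to reject H0.


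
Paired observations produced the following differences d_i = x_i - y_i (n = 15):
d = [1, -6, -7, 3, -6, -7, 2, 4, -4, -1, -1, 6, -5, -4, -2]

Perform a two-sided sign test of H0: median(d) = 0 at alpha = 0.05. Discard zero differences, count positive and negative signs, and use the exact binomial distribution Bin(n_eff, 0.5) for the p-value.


Step 1: Discard zero differences. Original n = 15; n_eff = number of nonzero differences = 15.
Nonzero differences (with sign): +1, -6, -7, +3, -6, -7, +2, +4, -4, -1, -1, +6, -5, -4, -2
Step 2: Count signs: positive = 5, negative = 10.
Step 3: Under H0: P(positive) = 0.5, so the number of positives S ~ Bin(15, 0.5).
Step 4: Two-sided exact p-value = sum of Bin(15,0.5) probabilities at or below the observed probability = 0.301758.
Step 5: alpha = 0.05. fail to reject H0.

n_eff = 15, pos = 5, neg = 10, p = 0.301758, fail to reject H0.


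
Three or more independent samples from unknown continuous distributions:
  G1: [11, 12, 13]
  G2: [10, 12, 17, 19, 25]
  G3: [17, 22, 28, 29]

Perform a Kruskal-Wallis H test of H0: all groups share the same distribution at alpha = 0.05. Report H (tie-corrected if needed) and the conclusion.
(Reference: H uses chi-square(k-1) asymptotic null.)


Step 1: Combine all N = 12 observations and assign midranks.
sorted (value, group, rank): (10,G2,1), (11,G1,2), (12,G1,3.5), (12,G2,3.5), (13,G1,5), (17,G2,6.5), (17,G3,6.5), (19,G2,8), (22,G3,9), (25,G2,10), (28,G3,11), (29,G3,12)
Step 2: Sum ranks within each group.
R_1 = 10.5 (n_1 = 3)
R_2 = 29 (n_2 = 5)
R_3 = 38.5 (n_3 = 4)
Step 3: H = 12/(N(N+1)) * sum(R_i^2/n_i) - 3(N+1)
     = 12/(12*13) * (10.5^2/3 + 29^2/5 + 38.5^2/4) - 3*13
     = 0.076923 * 575.513 - 39
     = 5.270192.
Step 4: Ties present; correction factor C = 1 - 12/(12^3 - 12) = 0.993007. Corrected H = 5.270192 / 0.993007 = 5.307306.
Step 5: Under H0, H ~ chi^2(2); p-value = 0.070394.
Step 6: alpha = 0.05. fail to reject H0.

H = 5.3073, df = 2, p = 0.070394, fail to reject H0.


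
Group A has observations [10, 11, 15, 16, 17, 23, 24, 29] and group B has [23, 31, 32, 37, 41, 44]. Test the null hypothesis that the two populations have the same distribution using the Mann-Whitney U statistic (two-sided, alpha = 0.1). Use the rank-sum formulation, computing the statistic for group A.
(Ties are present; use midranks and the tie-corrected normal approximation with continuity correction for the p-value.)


Step 1: Combine and sort all 14 observations; assign midranks.
sorted (value, group): (10,X), (11,X), (15,X), (16,X), (17,X), (23,X), (23,Y), (24,X), (29,X), (31,Y), (32,Y), (37,Y), (41,Y), (44,Y)
ranks: 10->1, 11->2, 15->3, 16->4, 17->5, 23->6.5, 23->6.5, 24->8, 29->9, 31->10, 32->11, 37->12, 41->13, 44->14
Step 2: Rank sum for X: R1 = 1 + 2 + 3 + 4 + 5 + 6.5 + 8 + 9 = 38.5.
Step 3: U_X = R1 - n1(n1+1)/2 = 38.5 - 8*9/2 = 38.5 - 36 = 2.5.
       U_Y = n1*n2 - U_X = 48 - 2.5 = 45.5.
Step 4: Ties are present, so use the tie-corrected normal approximation (with continuity correction) for the p-value.
Step 5: p-value = 0.006646; compare to alpha = 0.1. reject H0.

U_X = 2.5, p = 0.006646, reject H0 at alpha = 0.1.


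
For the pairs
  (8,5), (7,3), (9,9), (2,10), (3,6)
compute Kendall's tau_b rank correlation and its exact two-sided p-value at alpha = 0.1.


Step 1: Enumerate the 10 unordered pairs (i,j) with i<j and classify each by sign(x_j-x_i) * sign(y_j-y_i).
  (1,2):dx=-1,dy=-2->C; (1,3):dx=+1,dy=+4->C; (1,4):dx=-6,dy=+5->D; (1,5):dx=-5,dy=+1->D
  (2,3):dx=+2,dy=+6->C; (2,4):dx=-5,dy=+7->D; (2,5):dx=-4,dy=+3->D; (3,4):dx=-7,dy=+1->D
  (3,5):dx=-6,dy=-3->C; (4,5):dx=+1,dy=-4->D
Step 2: C = 4, D = 6, total pairs = 10.
Step 3: tau = (C - D)/(n(n-1)/2) = (4 - 6)/10 = -0.200000.
Step 4: Exact two-sided p-value (enumerate n! = 120 permutations of y under H0): p = 0.816667.
Step 5: alpha = 0.1. fail to reject H0.

tau_b = -0.2000 (C=4, D=6), p = 0.816667, fail to reject H0.


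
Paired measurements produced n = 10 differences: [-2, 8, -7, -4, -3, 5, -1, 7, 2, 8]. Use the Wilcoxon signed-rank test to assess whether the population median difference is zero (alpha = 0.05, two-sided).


Step 1: Drop any zero differences (none here) and take |d_i|.
|d| = [2, 8, 7, 4, 3, 5, 1, 7, 2, 8]
Step 2: Midrank |d_i| (ties get averaged ranks).
ranks: |2|->2.5, |8|->9.5, |7|->7.5, |4|->5, |3|->4, |5|->6, |1|->1, |7|->7.5, |2|->2.5, |8|->9.5
Step 3: Attach original signs; sum ranks with positive sign and with negative sign.
W+ = 9.5 + 6 + 7.5 + 2.5 + 9.5 = 35
W- = 2.5 + 7.5 + 5 + 4 + 1 = 20
(Check: W+ + W- = 55 should equal n(n+1)/2 = 55.)
Step 4: Test statistic W = min(W+, W-) = 20.
Step 5: Ties in |d|, so use the tie-corrected normal approximation.
        E[W] = n(n+1)/4 = 10*11/4 = 27.5.
        Tie groups: |d|=2 (t=2), |d|=7 (t=2), |d|=8 (t=2); sum(t^3 - t) = 18.
        Var[W] = n(n+1)(2n+1)/24 - sum(t^3-t)/48 = 2310/24 - 18/48 = 95.875.
        z = (W - E[W]) / sqrt(Var[W]) = (20 - 27.5) / 9.7916 = -0.7660.
        Two-sided p = 2*Phi(z) = 0.443697.
Step 6: alpha = 0.05. fail to reject H0.

W+ = 35, W- = 20, W = min = 20, p = 0.443697, fail to reject H0.


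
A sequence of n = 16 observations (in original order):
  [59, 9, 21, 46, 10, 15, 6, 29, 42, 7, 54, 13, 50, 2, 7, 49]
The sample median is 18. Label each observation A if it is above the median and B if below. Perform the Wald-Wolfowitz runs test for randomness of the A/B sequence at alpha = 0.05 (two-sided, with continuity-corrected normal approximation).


Step 1: Compute median = 18; label A = above, B = below.
Labels in order: ABAABBBAABABABBA  (n_A = 8, n_B = 8)
Step 2: Count runs R = 11.
Step 3: Under H0 (random ordering), E[R] = 2*n_A*n_B/(n_A+n_B) + 1 = 2*8*8/16 + 1 = 9.0000.
        Var[R] = 2*n_A*n_B*(2*n_A*n_B - n_A - n_B) / ((n_A+n_B)^2 * (n_A+n_B-1)) = 14336/3840 = 3.7333.
        SD[R] = 1.9322.
Step 4: Continuity-corrected z = (R - 0.5 - E[R]) / SD[R] = (11 - 0.5 - 9.0000) / 1.9322 = 0.7763.
Step 5: Two-sided p-value via normal approximation = 2*(1 - Phi(|z|)) = 0.437558.
Step 6: alpha = 0.05. fail to reject H0.

R = 11, z = 0.7763, p = 0.437558, fail to reject H0.


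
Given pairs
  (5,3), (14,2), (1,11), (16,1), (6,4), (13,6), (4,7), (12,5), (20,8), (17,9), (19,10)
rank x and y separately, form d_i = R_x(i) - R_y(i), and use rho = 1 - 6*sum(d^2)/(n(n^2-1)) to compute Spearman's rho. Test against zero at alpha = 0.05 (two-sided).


Step 1: Rank x and y separately (midranks; no ties here).
rank(x): 5->3, 14->7, 1->1, 16->8, 6->4, 13->6, 4->2, 12->5, 20->11, 17->9, 19->10
rank(y): 3->3, 2->2, 11->11, 1->1, 4->4, 6->6, 7->7, 5->5, 8->8, 9->9, 10->10
Step 2: d_i = R_x(i) - R_y(i); compute d_i^2.
  (3-3)^2=0, (7-2)^2=25, (1-11)^2=100, (8-1)^2=49, (4-4)^2=0, (6-6)^2=0, (2-7)^2=25, (5-5)^2=0, (11-8)^2=9, (9-9)^2=0, (10-10)^2=0
sum(d^2) = 208.
Step 3: rho = 1 - 6*208 / (11*(11^2 - 1)) = 1 - 1248/1320 = 0.054545.
Step 4: Under H0, t = rho * sqrt((n-2)/(1-rho^2)) = 0.1639 ~ t(9).
Step 5: Two-sided p-value from the t-distribution with 9 df = 0.873447.
Step 6: alpha = 0.05. fail to reject H0.

rho = 0.0545, p = 0.873447, fail to reject H0 at alpha = 0.05.


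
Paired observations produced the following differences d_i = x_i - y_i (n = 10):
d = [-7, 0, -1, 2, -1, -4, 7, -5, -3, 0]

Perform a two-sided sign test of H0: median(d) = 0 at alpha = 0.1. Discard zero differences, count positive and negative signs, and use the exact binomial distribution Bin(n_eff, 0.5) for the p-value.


Step 1: Discard zero differences. Original n = 10; n_eff = number of nonzero differences = 8.
Nonzero differences (with sign): -7, -1, +2, -1, -4, +7, -5, -3
Step 2: Count signs: positive = 2, negative = 6.
Step 3: Under H0: P(positive) = 0.5, so the number of positives S ~ Bin(8, 0.5).
Step 4: Two-sided exact p-value = sum of Bin(8,0.5) probabilities at or below the observed probability = 0.289062.
Step 5: alpha = 0.1. fail to reject H0.

n_eff = 8, pos = 2, neg = 6, p = 0.289062, fail to reject H0.


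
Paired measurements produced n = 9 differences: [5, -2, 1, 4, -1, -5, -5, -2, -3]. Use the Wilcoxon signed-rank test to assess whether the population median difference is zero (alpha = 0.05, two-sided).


Step 1: Drop any zero differences (none here) and take |d_i|.
|d| = [5, 2, 1, 4, 1, 5, 5, 2, 3]
Step 2: Midrank |d_i| (ties get averaged ranks).
ranks: |5|->8, |2|->3.5, |1|->1.5, |4|->6, |1|->1.5, |5|->8, |5|->8, |2|->3.5, |3|->5
Step 3: Attach original signs; sum ranks with positive sign and with negative sign.
W+ = 8 + 1.5 + 6 = 15.5
W- = 3.5 + 1.5 + 8 + 8 + 3.5 + 5 = 29.5
(Check: W+ + W- = 45 should equal n(n+1)/2 = 45.)
Step 4: Test statistic W = min(W+, W-) = 15.5.
Step 5: Ties in |d|, so use the tie-corrected normal approximation.
        E[W] = n(n+1)/4 = 9*10/4 = 22.5.
        Tie groups: |d|=1 (t=2), |d|=2 (t=2), |d|=5 (t=3); sum(t^3 - t) = 36.
        Var[W] = n(n+1)(2n+1)/24 - sum(t^3-t)/48 = 1710/24 - 36/48 = 70.5.
        z = (W - E[W]) / sqrt(Var[W]) = (15.5 - 22.5) / 8.3964 = -0.8337.
        Two-sided p = 2*Phi(z) = 0.404457.
Step 6: alpha = 0.05. fail to reject H0.

W+ = 15.5, W- = 29.5, W = min = 15.5, p = 0.404457, fail to reject H0.


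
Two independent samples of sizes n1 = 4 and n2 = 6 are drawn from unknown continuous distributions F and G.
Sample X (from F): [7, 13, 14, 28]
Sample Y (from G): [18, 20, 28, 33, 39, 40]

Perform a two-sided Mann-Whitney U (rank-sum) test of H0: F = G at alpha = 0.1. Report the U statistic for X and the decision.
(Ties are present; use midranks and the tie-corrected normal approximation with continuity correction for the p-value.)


Step 1: Combine and sort all 10 observations; assign midranks.
sorted (value, group): (7,X), (13,X), (14,X), (18,Y), (20,Y), (28,X), (28,Y), (33,Y), (39,Y), (40,Y)
ranks: 7->1, 13->2, 14->3, 18->4, 20->5, 28->6.5, 28->6.5, 33->8, 39->9, 40->10
Step 2: Rank sum for X: R1 = 1 + 2 + 3 + 6.5 = 12.5.
Step 3: U_X = R1 - n1(n1+1)/2 = 12.5 - 4*5/2 = 12.5 - 10 = 2.5.
       U_Y = n1*n2 - U_X = 24 - 2.5 = 21.5.
Step 4: Ties are present, so use the tie-corrected normal approximation (with continuity correction) for the p-value.
Step 5: p-value = 0.054273; compare to alpha = 0.1. reject H0.

U_X = 2.5, p = 0.054273, reject H0 at alpha = 0.1.


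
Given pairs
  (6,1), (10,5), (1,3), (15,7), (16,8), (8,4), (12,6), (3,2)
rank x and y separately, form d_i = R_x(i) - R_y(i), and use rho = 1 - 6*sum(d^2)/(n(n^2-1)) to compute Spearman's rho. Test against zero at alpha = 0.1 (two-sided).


Step 1: Rank x and y separately (midranks; no ties here).
rank(x): 6->3, 10->5, 1->1, 15->7, 16->8, 8->4, 12->6, 3->2
rank(y): 1->1, 5->5, 3->3, 7->7, 8->8, 4->4, 6->6, 2->2
Step 2: d_i = R_x(i) - R_y(i); compute d_i^2.
  (3-1)^2=4, (5-5)^2=0, (1-3)^2=4, (7-7)^2=0, (8-8)^2=0, (4-4)^2=0, (6-6)^2=0, (2-2)^2=0
sum(d^2) = 8.
Step 3: rho = 1 - 6*8 / (8*(8^2 - 1)) = 1 - 48/504 = 0.904762.
Step 4: Under H0, t = rho * sqrt((n-2)/(1-rho^2)) = 5.2034 ~ t(6).
Step 5: Two-sided p-value from the t-distribution with 6 df = 0.002008.
Step 6: alpha = 0.1. reject H0.

rho = 0.9048, p = 0.002008, reject H0 at alpha = 0.1.


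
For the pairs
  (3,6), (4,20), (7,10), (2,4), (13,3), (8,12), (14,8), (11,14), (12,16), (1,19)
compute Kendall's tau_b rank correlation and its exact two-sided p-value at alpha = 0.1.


Step 1: Enumerate the 45 unordered pairs (i,j) with i<j and classify each by sign(x_j-x_i) * sign(y_j-y_i).
  (1,2):dx=+1,dy=+14->C; (1,3):dx=+4,dy=+4->C; (1,4):dx=-1,dy=-2->C; (1,5):dx=+10,dy=-3->D
  (1,6):dx=+5,dy=+6->C; (1,7):dx=+11,dy=+2->C; (1,8):dx=+8,dy=+8->C; (1,9):dx=+9,dy=+10->C
  (1,10):dx=-2,dy=+13->D; (2,3):dx=+3,dy=-10->D; (2,4):dx=-2,dy=-16->C; (2,5):dx=+9,dy=-17->D
  (2,6):dx=+4,dy=-8->D; (2,7):dx=+10,dy=-12->D; (2,8):dx=+7,dy=-6->D; (2,9):dx=+8,dy=-4->D
  (2,10):dx=-3,dy=-1->C; (3,4):dx=-5,dy=-6->C; (3,5):dx=+6,dy=-7->D; (3,6):dx=+1,dy=+2->C
  (3,7):dx=+7,dy=-2->D; (3,8):dx=+4,dy=+4->C; (3,9):dx=+5,dy=+6->C; (3,10):dx=-6,dy=+9->D
  (4,5):dx=+11,dy=-1->D; (4,6):dx=+6,dy=+8->C; (4,7):dx=+12,dy=+4->C; (4,8):dx=+9,dy=+10->C
  (4,9):dx=+10,dy=+12->C; (4,10):dx=-1,dy=+15->D; (5,6):dx=-5,dy=+9->D; (5,7):dx=+1,dy=+5->C
  (5,8):dx=-2,dy=+11->D; (5,9):dx=-1,dy=+13->D; (5,10):dx=-12,dy=+16->D; (6,7):dx=+6,dy=-4->D
  (6,8):dx=+3,dy=+2->C; (6,9):dx=+4,dy=+4->C; (6,10):dx=-7,dy=+7->D; (7,8):dx=-3,dy=+6->D
  (7,9):dx=-2,dy=+8->D; (7,10):dx=-13,dy=+11->D; (8,9):dx=+1,dy=+2->C; (8,10):dx=-10,dy=+5->D
  (9,10):dx=-11,dy=+3->D
Step 2: C = 21, D = 24, total pairs = 45.
Step 3: tau = (C - D)/(n(n-1)/2) = (21 - 24)/45 = -0.066667.
Step 4: Exact two-sided p-value (enumerate n! = 3628800 permutations of y under H0): p = 0.861801.
Step 5: alpha = 0.1. fail to reject H0.

tau_b = -0.0667 (C=21, D=24), p = 0.861801, fail to reject H0.


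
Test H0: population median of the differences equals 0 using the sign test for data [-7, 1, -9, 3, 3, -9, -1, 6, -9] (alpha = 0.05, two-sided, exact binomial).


Step 1: Discard zero differences. Original n = 9; n_eff = number of nonzero differences = 9.
Nonzero differences (with sign): -7, +1, -9, +3, +3, -9, -1, +6, -9
Step 2: Count signs: positive = 4, negative = 5.
Step 3: Under H0: P(positive) = 0.5, so the number of positives S ~ Bin(9, 0.5).
Step 4: Two-sided exact p-value = sum of Bin(9,0.5) probabilities at or below the observed probability = 1.000000.
Step 5: alpha = 0.05. fail to reject H0.

n_eff = 9, pos = 4, neg = 5, p = 1.000000, fail to reject H0.


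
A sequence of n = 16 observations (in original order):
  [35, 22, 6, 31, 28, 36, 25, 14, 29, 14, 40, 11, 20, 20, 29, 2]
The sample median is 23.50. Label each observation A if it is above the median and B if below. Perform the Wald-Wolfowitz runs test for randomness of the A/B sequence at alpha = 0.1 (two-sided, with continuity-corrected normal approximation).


Step 1: Compute median = 23.50; label A = above, B = below.
Labels in order: ABBAAAABABABBBAB  (n_A = 8, n_B = 8)
Step 2: Count runs R = 10.
Step 3: Under H0 (random ordering), E[R] = 2*n_A*n_B/(n_A+n_B) + 1 = 2*8*8/16 + 1 = 9.0000.
        Var[R] = 2*n_A*n_B*(2*n_A*n_B - n_A - n_B) / ((n_A+n_B)^2 * (n_A+n_B-1)) = 14336/3840 = 3.7333.
        SD[R] = 1.9322.
Step 4: Continuity-corrected z = (R - 0.5 - E[R]) / SD[R] = (10 - 0.5 - 9.0000) / 1.9322 = 0.2588.
Step 5: Two-sided p-value via normal approximation = 2*(1 - Phi(|z|)) = 0.795809.
Step 6: alpha = 0.1. fail to reject H0.

R = 10, z = 0.2588, p = 0.795809, fail to reject H0.


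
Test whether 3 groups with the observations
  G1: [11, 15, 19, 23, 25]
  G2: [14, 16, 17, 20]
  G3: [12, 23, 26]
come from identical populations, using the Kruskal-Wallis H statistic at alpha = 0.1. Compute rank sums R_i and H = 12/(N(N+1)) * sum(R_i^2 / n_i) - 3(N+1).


Step 1: Combine all N = 12 observations and assign midranks.
sorted (value, group, rank): (11,G1,1), (12,G3,2), (14,G2,3), (15,G1,4), (16,G2,5), (17,G2,6), (19,G1,7), (20,G2,8), (23,G1,9.5), (23,G3,9.5), (25,G1,11), (26,G3,12)
Step 2: Sum ranks within each group.
R_1 = 32.5 (n_1 = 5)
R_2 = 22 (n_2 = 4)
R_3 = 23.5 (n_3 = 3)
Step 3: H = 12/(N(N+1)) * sum(R_i^2/n_i) - 3(N+1)
     = 12/(12*13) * (32.5^2/5 + 22^2/4 + 23.5^2/3) - 3*13
     = 0.076923 * 516.333 - 39
     = 0.717949.
Step 4: Ties present; correction factor C = 1 - 6/(12^3 - 12) = 0.996503. Corrected H = 0.717949 / 0.996503 = 0.720468.
Step 5: Under H0, H ~ chi^2(2); p-value = 0.697513.
Step 6: alpha = 0.1. fail to reject H0.

H = 0.7205, df = 2, p = 0.697513, fail to reject H0.


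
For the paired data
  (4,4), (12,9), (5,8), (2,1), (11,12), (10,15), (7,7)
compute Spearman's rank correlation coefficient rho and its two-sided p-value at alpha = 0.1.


Step 1: Rank x and y separately (midranks; no ties here).
rank(x): 4->2, 12->7, 5->3, 2->1, 11->6, 10->5, 7->4
rank(y): 4->2, 9->5, 8->4, 1->1, 12->6, 15->7, 7->3
Step 2: d_i = R_x(i) - R_y(i); compute d_i^2.
  (2-2)^2=0, (7-5)^2=4, (3-4)^2=1, (1-1)^2=0, (6-6)^2=0, (5-7)^2=4, (4-3)^2=1
sum(d^2) = 10.
Step 3: rho = 1 - 6*10 / (7*(7^2 - 1)) = 1 - 60/336 = 0.821429.
Step 4: Under H0, t = rho * sqrt((n-2)/(1-rho^2)) = 3.2206 ~ t(5).
Step 5: Two-sided p-value from the t-distribution with 5 df = 0.023449.
Step 6: alpha = 0.1. reject H0.

rho = 0.8214, p = 0.023449, reject H0 at alpha = 0.1.


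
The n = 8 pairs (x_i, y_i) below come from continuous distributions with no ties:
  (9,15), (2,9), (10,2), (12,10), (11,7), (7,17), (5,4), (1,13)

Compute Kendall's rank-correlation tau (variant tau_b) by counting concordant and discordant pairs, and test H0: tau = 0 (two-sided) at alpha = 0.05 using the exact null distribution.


Step 1: Enumerate the 28 unordered pairs (i,j) with i<j and classify each by sign(x_j-x_i) * sign(y_j-y_i).
  (1,2):dx=-7,dy=-6->C; (1,3):dx=+1,dy=-13->D; (1,4):dx=+3,dy=-5->D; (1,5):dx=+2,dy=-8->D
  (1,6):dx=-2,dy=+2->D; (1,7):dx=-4,dy=-11->C; (1,8):dx=-8,dy=-2->C; (2,3):dx=+8,dy=-7->D
  (2,4):dx=+10,dy=+1->C; (2,5):dx=+9,dy=-2->D; (2,6):dx=+5,dy=+8->C; (2,7):dx=+3,dy=-5->D
  (2,8):dx=-1,dy=+4->D; (3,4):dx=+2,dy=+8->C; (3,5):dx=+1,dy=+5->C; (3,6):dx=-3,dy=+15->D
  (3,7):dx=-5,dy=+2->D; (3,8):dx=-9,dy=+11->D; (4,5):dx=-1,dy=-3->C; (4,6):dx=-5,dy=+7->D
  (4,7):dx=-7,dy=-6->C; (4,8):dx=-11,dy=+3->D; (5,6):dx=-4,dy=+10->D; (5,7):dx=-6,dy=-3->C
  (5,8):dx=-10,dy=+6->D; (6,7):dx=-2,dy=-13->C; (6,8):dx=-6,dy=-4->C; (7,8):dx=-4,dy=+9->D
Step 2: C = 12, D = 16, total pairs = 28.
Step 3: tau = (C - D)/(n(n-1)/2) = (12 - 16)/28 = -0.142857.
Step 4: Exact two-sided p-value (enumerate n! = 40320 permutations of y under H0): p = 0.719544.
Step 5: alpha = 0.05. fail to reject H0.

tau_b = -0.1429 (C=12, D=16), p = 0.719544, fail to reject H0.


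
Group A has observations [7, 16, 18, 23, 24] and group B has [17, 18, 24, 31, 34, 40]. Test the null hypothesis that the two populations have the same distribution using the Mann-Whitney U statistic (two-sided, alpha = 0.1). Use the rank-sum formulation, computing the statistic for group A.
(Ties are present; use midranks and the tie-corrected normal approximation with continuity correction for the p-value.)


Step 1: Combine and sort all 11 observations; assign midranks.
sorted (value, group): (7,X), (16,X), (17,Y), (18,X), (18,Y), (23,X), (24,X), (24,Y), (31,Y), (34,Y), (40,Y)
ranks: 7->1, 16->2, 17->3, 18->4.5, 18->4.5, 23->6, 24->7.5, 24->7.5, 31->9, 34->10, 40->11
Step 2: Rank sum for X: R1 = 1 + 2 + 4.5 + 6 + 7.5 = 21.
Step 3: U_X = R1 - n1(n1+1)/2 = 21 - 5*6/2 = 21 - 15 = 6.
       U_Y = n1*n2 - U_X = 30 - 6 = 24.
Step 4: Ties are present, so use the tie-corrected normal approximation (with continuity correction) for the p-value.
Step 5: p-value = 0.119000; compare to alpha = 0.1. fail to reject H0.

U_X = 6, p = 0.119000, fail to reject H0 at alpha = 0.1.
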